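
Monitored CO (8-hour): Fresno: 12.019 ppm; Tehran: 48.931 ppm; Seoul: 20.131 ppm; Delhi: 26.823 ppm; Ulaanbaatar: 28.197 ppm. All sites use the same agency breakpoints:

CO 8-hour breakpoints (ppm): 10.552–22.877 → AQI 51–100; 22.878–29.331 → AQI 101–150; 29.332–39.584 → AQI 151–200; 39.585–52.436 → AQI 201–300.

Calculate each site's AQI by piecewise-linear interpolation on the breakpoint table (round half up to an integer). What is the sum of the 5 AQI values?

691

Fresno: 12.019 lies in 10.552–22.877, so I_lo=51, I_hi=100, C_lo=10.552, C_hi=22.877.
(100−51)/(22.877−10.552) × (12.019−10.552) + 51 = 49/12.325 × 1.467 + 51 ≈ 56.83 → 57.
Tehran: row 39.585–52.436 (AQI 201–300). (300−201)·(48.931−39.585)/(52.436−39.585) + 201 = 99·9.346/12.851 + 201 ≈ 273.00 → 273.
Seoul: row 10.552–22.877 (AQI 51–100). (100−51)·(20.131−10.552)/(22.877−10.552) + 51 = 49·9.579/12.325 + 51 ≈ 89.08 → 89.
Delhi: 26.823 lies in 22.878–29.331, so I_lo=101, I_hi=150, C_lo=22.878, C_hi=29.331.
(150−101)/(29.331−22.878) × (26.823−22.878) + 101 = 49/6.453 × 3.945 + 101 ≈ 130.96 → 131.
Ulaanbaatar 28.197: bracket 22.878–29.331 → index 101–150; slope 49/6.453, offset 5.319.
AQI = 101 + 49/6.453·5.319 ≈ 141.39 ⇒ 141.
AQIs: Fresno=57, Tehran=273, Seoul=89, Delhi=131, Ulaanbaatar=141. Sum = 57 + 273 + 89 + 131 + 141 = 691.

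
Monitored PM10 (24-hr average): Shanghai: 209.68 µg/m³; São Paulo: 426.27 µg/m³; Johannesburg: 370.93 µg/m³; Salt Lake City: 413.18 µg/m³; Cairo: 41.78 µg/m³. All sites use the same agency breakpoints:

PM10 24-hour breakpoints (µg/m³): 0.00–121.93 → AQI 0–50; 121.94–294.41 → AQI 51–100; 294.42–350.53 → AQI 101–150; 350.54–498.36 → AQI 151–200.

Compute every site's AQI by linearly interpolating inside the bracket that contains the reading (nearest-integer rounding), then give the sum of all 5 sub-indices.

599

Shanghai 209.68: bracket 121.94–294.41 → index 51–100; slope 49/172.47, offset 87.74.
AQI = 51 + 49/172.47·87.74 ≈ 75.93 ⇒ 76.
São Paulo 426.27: bracket 350.54–498.36 → index 151–200; slope 49/147.82, offset 75.73.
AQI = 151 + 49/147.82·75.73 ≈ 176.10 ⇒ 176.
Johannesburg: 370.93 lies in 350.54–498.36, so I_lo=151, I_hi=200, C_lo=350.54, C_hi=498.36.
(200−151)/(498.36−350.54) × (370.93−350.54) + 151 = 49/147.82 × 20.39 + 151 ≈ 157.76 → 158.
Salt Lake City 413.18: bracket 350.54–498.36 → index 151–200; slope 49/147.82, offset 62.64.
AQI = 151 + 49/147.82·62.64 ≈ 171.76 ⇒ 172.
Cairo: 41.78 lies in 0.00–121.93, so I_lo=0, I_hi=50, C_lo=0.00, C_hi=121.93.
(50−0)/(121.93−0.00) × (41.78−0.00) + 0 = 50/121.93 × 41.78 + 0 ≈ 17.13 → 17.
AQIs: Shanghai=76, São Paulo=176, Johannesburg=158, Salt Lake City=172, Cairo=17. Sum = 76 + 176 + 158 + 172 + 17 = 599.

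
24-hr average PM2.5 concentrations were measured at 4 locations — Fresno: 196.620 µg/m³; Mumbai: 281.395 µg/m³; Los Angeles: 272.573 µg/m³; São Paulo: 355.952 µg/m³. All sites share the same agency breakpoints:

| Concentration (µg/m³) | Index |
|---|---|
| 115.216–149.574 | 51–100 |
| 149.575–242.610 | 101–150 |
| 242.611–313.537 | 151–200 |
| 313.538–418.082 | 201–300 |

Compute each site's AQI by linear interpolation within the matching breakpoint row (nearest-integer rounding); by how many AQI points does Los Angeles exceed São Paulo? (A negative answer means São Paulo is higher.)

-69

Fresno: 196.620 ∈ [149.575, 242.610] ↔ index [101, 150].
101 + (196.620−149.575)·(150−101)/(242.610−149.575) = 101 + 47.045·49/93.035 ≈ 125.78, so AQI = 126.
Mumbai 281.395: bracket 242.611–313.537 → index 151–200; slope 49/70.926, offset 38.784.
AQI = 151 + 49/70.926·38.784 ≈ 177.79 ⇒ 178.
Los Angeles: 272.573 lies in 242.611–313.537, so I_lo=151, I_hi=200, C_lo=242.611, C_hi=313.537.
(200−151)/(313.537−242.611) × (272.573−242.611) + 151 = 49/70.926 × 29.962 + 151 ≈ 171.70 → 172.
São Paulo 355.952: bracket 313.538–418.082 → index 201–300; slope 99/104.544, offset 42.414.
AQI = 201 + 99/104.544·42.414 ≈ 241.16 ⇒ 241.
AQIs: Fresno=126, Mumbai=178, Los Angeles=172, São Paulo=241. Los Angeles (172) − São Paulo (241) = -69.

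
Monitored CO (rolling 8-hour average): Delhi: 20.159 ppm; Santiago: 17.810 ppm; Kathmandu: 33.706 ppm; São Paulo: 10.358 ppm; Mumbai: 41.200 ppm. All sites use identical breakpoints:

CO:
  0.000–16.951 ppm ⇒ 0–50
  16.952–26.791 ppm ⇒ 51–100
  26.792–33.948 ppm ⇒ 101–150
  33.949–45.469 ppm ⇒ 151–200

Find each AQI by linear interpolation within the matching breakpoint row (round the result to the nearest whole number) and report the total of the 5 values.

Delhi: 20.159 ∈ [16.952, 26.791] ↔ index [51, 100].
51 + (20.159−16.952)·(100−51)/(26.791−16.952) = 51 + 3.207·49/9.839 ≈ 66.97, so AQI = 67.
Santiago 17.810: bracket 16.952–26.791 → index 51–100; slope 49/9.839, offset 0.858.
AQI = 51 + 49/9.839·0.858 ≈ 55.27 ⇒ 55.
Kathmandu: row 26.792–33.948 (AQI 101–150). (150−101)·(33.706−26.792)/(33.948−26.792) + 101 = 49·6.914/7.156 + 101 ≈ 148.34 → 148.
São Paulo 10.358: bracket 0.000–16.951 → index 0–50; slope 50/16.951, offset 10.358.
AQI = 0 + 50/16.951·10.358 ≈ 30.55 ⇒ 31.
Mumbai: 41.200 lies in 33.949–45.469, so I_lo=151, I_hi=200, C_lo=33.949, C_hi=45.469.
(200−151)/(45.469−33.949) × (41.200−33.949) + 151 = 49/11.520 × 7.251 + 151 ≈ 181.84 → 182.
AQIs: Delhi=67, Santiago=55, Kathmandu=148, São Paulo=31, Mumbai=182. Sum = 67 + 55 + 148 + 31 + 182 = 483.

483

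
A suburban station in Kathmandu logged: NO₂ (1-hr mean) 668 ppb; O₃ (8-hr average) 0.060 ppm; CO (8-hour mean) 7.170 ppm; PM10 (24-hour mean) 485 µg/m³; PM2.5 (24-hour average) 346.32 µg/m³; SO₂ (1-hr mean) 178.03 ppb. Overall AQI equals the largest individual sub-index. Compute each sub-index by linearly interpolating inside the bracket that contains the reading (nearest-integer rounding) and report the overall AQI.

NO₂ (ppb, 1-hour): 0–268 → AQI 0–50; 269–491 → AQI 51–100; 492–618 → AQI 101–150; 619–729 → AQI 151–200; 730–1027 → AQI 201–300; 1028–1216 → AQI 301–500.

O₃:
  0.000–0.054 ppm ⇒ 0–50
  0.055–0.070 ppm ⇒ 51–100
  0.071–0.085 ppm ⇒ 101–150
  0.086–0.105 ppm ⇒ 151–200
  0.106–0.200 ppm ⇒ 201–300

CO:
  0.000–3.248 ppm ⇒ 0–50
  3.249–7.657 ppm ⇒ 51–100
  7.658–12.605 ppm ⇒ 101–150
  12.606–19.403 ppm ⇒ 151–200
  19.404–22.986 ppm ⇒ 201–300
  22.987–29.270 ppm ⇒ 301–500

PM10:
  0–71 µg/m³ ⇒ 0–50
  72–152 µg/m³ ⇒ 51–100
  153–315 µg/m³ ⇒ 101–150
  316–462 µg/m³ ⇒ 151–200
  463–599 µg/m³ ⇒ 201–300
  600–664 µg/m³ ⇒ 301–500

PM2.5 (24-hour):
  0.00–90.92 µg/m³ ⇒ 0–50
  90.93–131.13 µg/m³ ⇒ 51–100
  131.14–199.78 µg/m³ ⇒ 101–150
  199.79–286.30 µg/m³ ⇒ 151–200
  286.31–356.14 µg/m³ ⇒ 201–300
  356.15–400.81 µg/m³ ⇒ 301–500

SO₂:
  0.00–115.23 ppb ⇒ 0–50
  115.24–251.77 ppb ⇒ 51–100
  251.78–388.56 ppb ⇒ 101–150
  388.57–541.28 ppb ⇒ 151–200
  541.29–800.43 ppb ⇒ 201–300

286

NO₂: row 619–729 (AQI 151–200). (200−151)·(668−619)/(729−619) + 151 = 49·49/110 + 151 ≈ 172.83 → 173.
O₃ 0.060: bracket 0.055–0.070 → index 51–100; slope 49/0.015, offset 0.005.
AQI = 51 + 49/0.015·0.005 ≈ 67.33 ⇒ 67.
CO: 7.170 lies in 3.249–7.657, so I_lo=51, I_hi=100, C_lo=3.249, C_hi=7.657.
(100−51)/(7.657−3.249) × (7.170−3.249) + 51 = 49/4.408 × 3.921 + 51 ≈ 94.59 → 95.
PM10: row 463–599 (AQI 201–300). (300−201)·(485−463)/(599−463) + 201 = 99·22/136 + 201 ≈ 217.01 → 217.
PM2.5 346.32: bracket 286.31–356.14 → index 201–300; slope 99/69.83, offset 60.01.
AQI = 201 + 99/69.83·60.01 ≈ 286.08 ⇒ 286.
SO₂ 178.03: bracket 115.24–251.77 → index 51–100; slope 49/136.53, offset 62.79.
AQI = 51 + 49/136.53·62.79 ≈ 73.54 ⇒ 74.
Sub-indices: NO₂→173, O₃→67, CO→95, PM10→217, PM2.5→286, SO₂→74. Overall AQI = max = 286; dominant pollutant is PM2.5.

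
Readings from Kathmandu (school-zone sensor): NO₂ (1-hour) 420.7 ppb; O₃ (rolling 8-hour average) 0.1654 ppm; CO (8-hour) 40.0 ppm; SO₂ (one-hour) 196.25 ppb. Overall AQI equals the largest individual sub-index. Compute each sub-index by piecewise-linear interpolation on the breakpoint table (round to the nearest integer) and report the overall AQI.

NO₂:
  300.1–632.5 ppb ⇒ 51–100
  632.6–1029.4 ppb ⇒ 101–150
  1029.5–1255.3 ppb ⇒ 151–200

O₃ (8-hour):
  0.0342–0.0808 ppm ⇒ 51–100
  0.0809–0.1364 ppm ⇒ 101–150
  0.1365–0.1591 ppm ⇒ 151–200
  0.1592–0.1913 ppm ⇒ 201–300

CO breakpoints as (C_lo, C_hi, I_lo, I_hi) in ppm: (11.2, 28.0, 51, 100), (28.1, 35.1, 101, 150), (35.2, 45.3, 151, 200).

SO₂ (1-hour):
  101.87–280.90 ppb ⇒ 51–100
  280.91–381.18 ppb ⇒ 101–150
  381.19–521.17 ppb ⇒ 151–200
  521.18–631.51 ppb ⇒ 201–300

220

NO₂ 420.7: bracket 300.1–632.5 → index 51–100; slope 49/332.4, offset 120.6.
AQI = 51 + 49/332.4·120.6 ≈ 68.78 ⇒ 69.
O₃ 0.1654: bracket 0.1592–0.1913 → index 201–300; slope 99/0.0321, offset 0.0062.
AQI = 201 + 99/0.0321·0.0062 ≈ 220.12 ⇒ 220.
CO 40.0: bracket 35.2–45.3 → index 151–200; slope 49/10.1, offset 4.8.
AQI = 151 + 49/10.1·4.8 ≈ 174.29 ⇒ 174.
SO₂: 196.25 ∈ [101.87, 280.90] ↔ index [51, 100].
51 + (196.25−101.87)·(100−51)/(280.90−101.87) = 51 + 94.38·49/179.03 ≈ 76.83, so AQI = 77.
Sub-indices: NO₂→69, O₃→220, CO→174, SO₂→77. Overall AQI = max = 220; dominant pollutant is O₃.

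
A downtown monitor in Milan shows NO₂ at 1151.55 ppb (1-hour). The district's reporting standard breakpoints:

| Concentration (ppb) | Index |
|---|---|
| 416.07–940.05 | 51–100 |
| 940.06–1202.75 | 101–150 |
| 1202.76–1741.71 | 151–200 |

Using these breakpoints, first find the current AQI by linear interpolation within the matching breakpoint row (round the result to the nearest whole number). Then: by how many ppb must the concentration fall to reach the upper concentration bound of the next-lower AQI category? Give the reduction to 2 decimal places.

NO₂: row 940.06–1202.75 (AQI 101–150). (150−101)·(1151.55−940.06)/(1202.75−940.06) + 101 = 49·211.49/262.69 + 101 ≈ 140.45 → 140.
Current AQI 140 is in the Unhealthy for Sensitive Groups range (101–150). The next-lower category tops out at AQI 100, whose upper concentration bound is 940.05 ppb.
Reduction needed = 1151.55 − 940.05 = 211.50 ppb.

211.50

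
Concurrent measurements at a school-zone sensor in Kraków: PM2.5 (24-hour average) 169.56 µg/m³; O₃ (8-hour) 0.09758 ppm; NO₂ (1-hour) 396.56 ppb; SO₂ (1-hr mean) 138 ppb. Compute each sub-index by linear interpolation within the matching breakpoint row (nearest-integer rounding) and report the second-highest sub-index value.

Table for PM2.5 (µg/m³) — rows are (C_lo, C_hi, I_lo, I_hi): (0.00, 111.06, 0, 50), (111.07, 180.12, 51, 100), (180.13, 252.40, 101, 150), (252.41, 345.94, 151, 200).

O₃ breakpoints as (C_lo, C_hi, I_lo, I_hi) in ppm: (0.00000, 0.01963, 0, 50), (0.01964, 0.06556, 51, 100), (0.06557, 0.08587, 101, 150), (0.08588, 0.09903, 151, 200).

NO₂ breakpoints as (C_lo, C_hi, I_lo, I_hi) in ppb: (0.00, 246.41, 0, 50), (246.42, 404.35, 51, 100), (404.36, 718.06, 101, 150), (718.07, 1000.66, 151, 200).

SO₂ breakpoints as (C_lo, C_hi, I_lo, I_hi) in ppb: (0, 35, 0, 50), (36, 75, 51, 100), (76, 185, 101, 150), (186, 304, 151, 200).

PM2.5: 169.56 lies in 111.07–180.12, so I_lo=51, I_hi=100, C_lo=111.07, C_hi=180.12.
(100−51)/(180.12−111.07) × (169.56−111.07) + 51 = 49/69.05 × 58.49 + 51 ≈ 92.51 → 93.
O₃: 0.09758 lies in 0.08588–0.09903, so I_lo=151, I_hi=200, C_lo=0.08588, C_hi=0.09903.
(200−151)/(0.09903−0.08588) × (0.09758−0.08588) + 151 = 49/0.01315 × 0.01170 + 151 ≈ 194.60 → 195.
NO₂: 396.56 ∈ [246.42, 404.35] ↔ index [51, 100].
51 + (396.56−246.42)·(100−51)/(404.35−246.42) = 51 + 150.14·49/157.93 ≈ 97.58, so AQI = 98.
SO₂ 138: bracket 76–185 → index 101–150; slope 49/109, offset 62.
AQI = 101 + 49/109·62 ≈ 128.87 ⇒ 129.
Sub-indices: PM2.5→93, O₃→195, NO₂→98, SO₂→129. Ranked high→low: 195, 129, 98, 93. Second-highest sub-index = 129.

129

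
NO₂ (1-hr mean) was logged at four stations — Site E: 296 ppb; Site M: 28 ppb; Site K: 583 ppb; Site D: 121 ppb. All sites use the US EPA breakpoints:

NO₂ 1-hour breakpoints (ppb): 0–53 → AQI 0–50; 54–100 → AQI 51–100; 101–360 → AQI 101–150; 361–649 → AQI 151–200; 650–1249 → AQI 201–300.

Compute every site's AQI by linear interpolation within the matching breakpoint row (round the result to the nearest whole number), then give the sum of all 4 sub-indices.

458

Site E: 296 lies in 101–360, so I_lo=101, I_hi=150, C_lo=101, C_hi=360.
(150−101)/(360−101) × (296−101) + 101 = 49/259 × 195 + 101 ≈ 137.89 → 138.
Site M: 28 lies in 0–53, so I_lo=0, I_hi=50, C_lo=0, C_hi=53.
(50−0)/(53−0) × (28−0) + 0 = 50/53 × 28 + 0 ≈ 26.42 → 26.
Site K: row 361–649 (AQI 151–200). (200−151)·(583−361)/(649−361) + 151 = 49·222/288 + 151 ≈ 188.77 → 189.
Site D 121: bracket 101–360 → index 101–150; slope 49/259, offset 20.
AQI = 101 + 49/259·20 ≈ 104.78 ⇒ 105.
AQIs: Site E=138, Site M=26, Site K=189, Site D=105. Sum = 138 + 26 + 189 + 105 = 458.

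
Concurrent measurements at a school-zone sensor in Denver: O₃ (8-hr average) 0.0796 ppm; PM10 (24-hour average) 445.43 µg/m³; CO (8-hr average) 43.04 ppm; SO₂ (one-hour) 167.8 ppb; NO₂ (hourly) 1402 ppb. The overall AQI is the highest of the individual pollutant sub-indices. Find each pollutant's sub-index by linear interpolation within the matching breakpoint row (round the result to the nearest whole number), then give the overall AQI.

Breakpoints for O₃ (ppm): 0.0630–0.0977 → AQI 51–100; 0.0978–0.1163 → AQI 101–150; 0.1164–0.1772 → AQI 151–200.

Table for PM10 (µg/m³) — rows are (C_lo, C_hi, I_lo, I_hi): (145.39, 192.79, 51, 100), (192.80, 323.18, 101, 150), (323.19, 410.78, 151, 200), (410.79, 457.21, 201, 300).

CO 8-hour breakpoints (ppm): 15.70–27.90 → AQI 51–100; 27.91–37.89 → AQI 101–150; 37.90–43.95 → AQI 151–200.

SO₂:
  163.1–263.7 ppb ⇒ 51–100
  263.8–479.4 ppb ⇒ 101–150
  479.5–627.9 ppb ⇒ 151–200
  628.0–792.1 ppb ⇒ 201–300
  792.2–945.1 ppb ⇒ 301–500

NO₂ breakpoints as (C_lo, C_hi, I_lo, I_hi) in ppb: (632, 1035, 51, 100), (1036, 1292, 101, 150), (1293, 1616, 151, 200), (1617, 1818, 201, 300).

O₃: row 0.0630–0.0977 (AQI 51–100). (100−51)·(0.0796−0.0630)/(0.0977−0.0630) + 51 = 49·0.0166/0.0347 + 51 ≈ 74.44 → 74.
PM10: 445.43 lies in 410.79–457.21, so I_lo=201, I_hi=300, C_lo=410.79, C_hi=457.21.
(300−201)/(457.21−410.79) × (445.43−410.79) + 201 = 99/46.42 × 34.64 + 201 ≈ 274.88 → 275.
CO: row 37.90–43.95 (AQI 151–200). (200−151)·(43.04−37.90)/(43.95−37.90) + 151 = 49·5.14/6.05 + 151 ≈ 192.63 → 193.
SO₂ 167.8: bracket 163.1–263.7 → index 51–100; slope 49/100.6, offset 4.7.
AQI = 51 + 49/100.6·4.7 ≈ 53.29 ⇒ 53.
NO₂: row 1293–1616 (AQI 151–200). (200−151)·(1402−1293)/(1616−1293) + 151 = 49·109/323 + 151 ≈ 167.54 → 168.
Sub-indices: O₃→74, PM10→275, CO→193, SO₂→53, NO₂→168. Overall AQI = max = 275; dominant pollutant is PM10.

275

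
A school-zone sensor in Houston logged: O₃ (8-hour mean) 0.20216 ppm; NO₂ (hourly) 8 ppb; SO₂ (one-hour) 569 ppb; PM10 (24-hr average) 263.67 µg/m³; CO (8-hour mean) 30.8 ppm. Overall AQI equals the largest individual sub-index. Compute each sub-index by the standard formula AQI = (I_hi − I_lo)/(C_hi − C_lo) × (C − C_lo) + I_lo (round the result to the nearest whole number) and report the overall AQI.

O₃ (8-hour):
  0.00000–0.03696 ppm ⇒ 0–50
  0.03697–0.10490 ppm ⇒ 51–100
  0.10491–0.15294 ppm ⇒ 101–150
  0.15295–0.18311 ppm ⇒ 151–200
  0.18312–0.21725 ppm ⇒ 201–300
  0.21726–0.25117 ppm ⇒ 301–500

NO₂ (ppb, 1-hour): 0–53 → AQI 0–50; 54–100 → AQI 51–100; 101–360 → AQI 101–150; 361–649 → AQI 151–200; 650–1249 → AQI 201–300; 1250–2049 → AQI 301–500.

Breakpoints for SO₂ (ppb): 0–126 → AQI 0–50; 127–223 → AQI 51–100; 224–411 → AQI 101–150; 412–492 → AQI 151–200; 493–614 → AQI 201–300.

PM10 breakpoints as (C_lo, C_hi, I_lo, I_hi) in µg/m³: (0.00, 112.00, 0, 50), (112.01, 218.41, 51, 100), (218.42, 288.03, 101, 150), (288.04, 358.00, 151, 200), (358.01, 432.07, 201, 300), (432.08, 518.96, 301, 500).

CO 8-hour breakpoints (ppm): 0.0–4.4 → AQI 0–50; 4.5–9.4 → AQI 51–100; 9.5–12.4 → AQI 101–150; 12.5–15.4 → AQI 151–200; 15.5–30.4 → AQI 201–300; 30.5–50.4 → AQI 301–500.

304

O₃: 0.20216 lies in 0.18312–0.21725, so I_lo=201, I_hi=300, C_lo=0.18312, C_hi=0.21725.
(300−201)/(0.21725−0.18312) × (0.20216−0.18312) + 201 = 99/0.03413 × 0.01904 + 201 ≈ 256.23 → 256.
NO₂: 8 lies in 0–53, so I_lo=0, I_hi=50, C_lo=0, C_hi=53.
(50−0)/(53−0) × (8−0) + 0 = 50/53 × 8 + 0 ≈ 7.55 → 8.
SO₂: 569 lies in 493–614, so I_lo=201, I_hi=300, C_lo=493, C_hi=614.
(300−201)/(614−493) × (569−493) + 201 = 99/121 × 76 + 201 ≈ 263.18 → 263.
PM10: 263.67 lies in 218.42–288.03, so I_lo=101, I_hi=150, C_lo=218.42, C_hi=288.03.
(150−101)/(288.03−218.42) × (263.67−218.42) + 101 = 49/69.61 × 45.25 + 101 ≈ 132.85 → 133.
CO: row 30.5–50.4 (AQI 301–500). (500−301)·(30.8−30.5)/(50.4−30.5) + 301 = 199·0.3/19.9 + 301 ≈ 304.00 → 304.
Sub-indices: O₃→256, NO₂→8, SO₂→263, PM10→133, CO→304. Overall AQI = max = 304; dominant pollutant is CO.
AQI 304: Hazardous.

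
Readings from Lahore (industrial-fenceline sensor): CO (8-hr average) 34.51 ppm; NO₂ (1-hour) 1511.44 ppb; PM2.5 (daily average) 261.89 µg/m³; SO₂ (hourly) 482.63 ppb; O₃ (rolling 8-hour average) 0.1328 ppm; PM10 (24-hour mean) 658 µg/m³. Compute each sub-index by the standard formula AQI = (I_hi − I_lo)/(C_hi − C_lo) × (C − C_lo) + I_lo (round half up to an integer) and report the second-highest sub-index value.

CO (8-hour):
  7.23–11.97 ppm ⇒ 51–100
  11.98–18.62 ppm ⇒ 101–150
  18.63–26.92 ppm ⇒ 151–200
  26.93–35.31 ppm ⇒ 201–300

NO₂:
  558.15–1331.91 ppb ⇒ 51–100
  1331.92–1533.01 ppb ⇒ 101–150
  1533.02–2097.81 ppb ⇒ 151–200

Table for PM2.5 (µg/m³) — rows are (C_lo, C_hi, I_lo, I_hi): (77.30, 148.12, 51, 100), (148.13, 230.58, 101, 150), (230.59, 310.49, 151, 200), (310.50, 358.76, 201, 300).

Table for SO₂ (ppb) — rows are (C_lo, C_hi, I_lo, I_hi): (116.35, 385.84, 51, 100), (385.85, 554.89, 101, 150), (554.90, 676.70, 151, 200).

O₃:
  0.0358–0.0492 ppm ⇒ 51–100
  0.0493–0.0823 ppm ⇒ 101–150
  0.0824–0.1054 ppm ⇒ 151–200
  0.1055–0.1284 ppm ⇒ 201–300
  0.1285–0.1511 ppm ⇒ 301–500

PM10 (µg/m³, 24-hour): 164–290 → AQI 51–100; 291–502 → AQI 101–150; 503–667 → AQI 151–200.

CO: 34.51 lies in 26.93–35.31, so I_lo=201, I_hi=300, C_lo=26.93, C_hi=35.31.
(300−201)/(35.31−26.93) × (34.51−26.93) + 201 = 99/8.38 × 7.58 + 201 ≈ 290.55 → 291.
NO₂: 1511.44 ∈ [1331.92, 1533.01] ↔ index [101, 150].
101 + (1511.44−1331.92)·(150−101)/(1533.01−1331.92) = 101 + 179.52·49/201.09 ≈ 144.74, so AQI = 145.
PM2.5 261.89: bracket 230.59–310.49 → index 151–200; slope 49/79.90, offset 31.30.
AQI = 151 + 49/79.90·31.30 ≈ 170.20 ⇒ 170.
SO₂: 482.63 lies in 385.85–554.89, so I_lo=101, I_hi=150, C_lo=385.85, C_hi=554.89.
(150−101)/(554.89−385.85) × (482.63−385.85) + 101 = 49/169.04 × 96.78 + 101 ≈ 129.05 → 129.
O₃: 0.1328 lies in 0.1285–0.1511, so I_lo=301, I_hi=500, C_lo=0.1285, C_hi=0.1511.
(500−301)/(0.1511−0.1285) × (0.1328−0.1285) + 301 = 199/0.0226 × 0.0043 + 301 ≈ 338.86 → 339.
PM10 658: bracket 503–667 → index 151–200; slope 49/164, offset 155.
AQI = 151 + 49/164·155 ≈ 197.31 ⇒ 197.
Sub-indices: CO→291, NO₂→145, PM2.5→170, SO₂→129, O₃→339, PM10→197. Ranked high→low: 339, 291, 197, 170, 145, 129. Second-highest sub-index = 291.

291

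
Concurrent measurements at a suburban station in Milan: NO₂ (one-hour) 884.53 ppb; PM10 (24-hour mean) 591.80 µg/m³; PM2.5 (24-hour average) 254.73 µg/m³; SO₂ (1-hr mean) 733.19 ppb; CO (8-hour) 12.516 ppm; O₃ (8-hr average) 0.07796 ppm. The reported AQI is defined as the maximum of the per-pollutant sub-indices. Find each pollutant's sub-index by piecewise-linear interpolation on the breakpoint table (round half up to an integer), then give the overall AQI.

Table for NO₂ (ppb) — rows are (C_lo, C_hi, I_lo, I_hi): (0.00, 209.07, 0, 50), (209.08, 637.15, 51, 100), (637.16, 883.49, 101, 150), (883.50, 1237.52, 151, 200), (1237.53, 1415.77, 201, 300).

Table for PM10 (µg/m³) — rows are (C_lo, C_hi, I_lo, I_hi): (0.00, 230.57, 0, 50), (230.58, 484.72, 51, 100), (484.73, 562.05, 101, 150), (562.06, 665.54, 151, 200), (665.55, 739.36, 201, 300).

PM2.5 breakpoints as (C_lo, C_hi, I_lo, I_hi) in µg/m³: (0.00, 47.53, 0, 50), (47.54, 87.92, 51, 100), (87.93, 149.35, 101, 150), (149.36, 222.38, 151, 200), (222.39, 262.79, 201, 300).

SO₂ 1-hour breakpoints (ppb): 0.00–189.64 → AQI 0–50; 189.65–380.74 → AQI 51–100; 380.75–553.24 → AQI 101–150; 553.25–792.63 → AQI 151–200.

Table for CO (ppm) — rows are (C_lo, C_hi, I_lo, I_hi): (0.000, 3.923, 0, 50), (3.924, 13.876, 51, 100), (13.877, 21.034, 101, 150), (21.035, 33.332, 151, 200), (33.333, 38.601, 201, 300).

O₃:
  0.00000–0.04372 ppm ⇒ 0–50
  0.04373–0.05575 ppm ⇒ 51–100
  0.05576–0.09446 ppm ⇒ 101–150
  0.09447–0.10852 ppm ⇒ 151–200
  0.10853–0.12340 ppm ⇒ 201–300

NO₂: row 883.50–1237.52 (AQI 151–200). (200−151)·(884.53−883.50)/(1237.52−883.50) + 151 = 49·1.03/354.02 + 151 ≈ 151.14 → 151.
PM10 591.80: bracket 562.06–665.54 → index 151–200; slope 49/103.48, offset 29.74.
AQI = 151 + 49/103.48·29.74 ≈ 165.08 ⇒ 165.
PM2.5: 254.73 lies in 222.39–262.79, so I_lo=201, I_hi=300, C_lo=222.39, C_hi=262.79.
(300−201)/(262.79−222.39) × (254.73−222.39) + 201 = 99/40.40 × 32.34 + 201 ≈ 280.25 → 280.
SO₂: 733.19 ∈ [553.25, 792.63] ↔ index [151, 200].
151 + (733.19−553.25)·(200−151)/(792.63−553.25) = 151 + 179.94·49/239.38 ≈ 187.83, so AQI = 188.
CO 12.516: bracket 3.924–13.876 → index 51–100; slope 49/9.952, offset 8.592.
AQI = 51 + 49/9.952·8.592 ≈ 93.30 ⇒ 93.
O₃: 0.07796 lies in 0.05576–0.09446, so I_lo=101, I_hi=150, C_lo=0.05576, C_hi=0.09446.
(150−101)/(0.09446−0.05576) × (0.07796−0.05576) + 101 = 49/0.03870 × 0.02220 + 101 ≈ 129.11 → 129.
Sub-indices: NO₂→151, PM10→165, PM2.5→280, SO₂→188, CO→93, O₃→129. Overall AQI = max = 280; dominant pollutant is PM2.5.
AQI 280: Very Unhealthy.

280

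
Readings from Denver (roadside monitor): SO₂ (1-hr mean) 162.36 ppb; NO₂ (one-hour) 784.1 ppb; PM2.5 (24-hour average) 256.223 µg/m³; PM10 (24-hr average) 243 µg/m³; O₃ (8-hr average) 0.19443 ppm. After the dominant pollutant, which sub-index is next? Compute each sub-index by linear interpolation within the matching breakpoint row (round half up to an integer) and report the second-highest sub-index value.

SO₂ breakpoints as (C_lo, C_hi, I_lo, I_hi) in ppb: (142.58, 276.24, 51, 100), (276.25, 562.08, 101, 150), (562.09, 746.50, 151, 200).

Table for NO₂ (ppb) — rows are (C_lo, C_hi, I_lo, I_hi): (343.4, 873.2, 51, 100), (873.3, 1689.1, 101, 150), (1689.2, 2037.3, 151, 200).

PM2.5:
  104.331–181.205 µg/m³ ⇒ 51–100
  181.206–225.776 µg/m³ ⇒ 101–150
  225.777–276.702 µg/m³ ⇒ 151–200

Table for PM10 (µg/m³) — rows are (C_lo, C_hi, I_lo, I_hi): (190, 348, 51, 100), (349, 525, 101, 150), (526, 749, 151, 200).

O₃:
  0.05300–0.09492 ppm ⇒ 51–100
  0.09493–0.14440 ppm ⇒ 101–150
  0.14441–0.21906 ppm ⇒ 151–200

SO₂: row 142.58–276.24 (AQI 51–100). (100−51)·(162.36−142.58)/(276.24−142.58) + 51 = 49·19.78/133.66 + 51 ≈ 58.25 → 58.
NO₂: 784.1 ∈ [343.4, 873.2] ↔ index [51, 100].
51 + (784.1−343.4)·(100−51)/(873.2−343.4) = 51 + 440.7·49/529.8 ≈ 91.76, so AQI = 92.
PM2.5: 256.223 lies in 225.777–276.702, so I_lo=151, I_hi=200, C_lo=225.777, C_hi=276.702.
(200−151)/(276.702−225.777) × (256.223−225.777) + 151 = 49/50.925 × 30.446 + 151 ≈ 180.30 → 180.
PM10: 243 lies in 190–348, so I_lo=51, I_hi=100, C_lo=190, C_hi=348.
(100−51)/(348−190) × (243−190) + 51 = 49/158 × 53 + 51 ≈ 67.44 → 67.
O₃ 0.19443: bracket 0.14441–0.21906 → index 151–200; slope 49/0.07465, offset 0.05002.
AQI = 151 + 49/0.07465·0.05002 ≈ 183.83 ⇒ 184.
Sub-indices: SO₂→58, NO₂→92, PM2.5→180, PM10→67, O₃→184. Ranked high→low: 184, 180, 92, 67, 58. Second-highest sub-index = 180.

180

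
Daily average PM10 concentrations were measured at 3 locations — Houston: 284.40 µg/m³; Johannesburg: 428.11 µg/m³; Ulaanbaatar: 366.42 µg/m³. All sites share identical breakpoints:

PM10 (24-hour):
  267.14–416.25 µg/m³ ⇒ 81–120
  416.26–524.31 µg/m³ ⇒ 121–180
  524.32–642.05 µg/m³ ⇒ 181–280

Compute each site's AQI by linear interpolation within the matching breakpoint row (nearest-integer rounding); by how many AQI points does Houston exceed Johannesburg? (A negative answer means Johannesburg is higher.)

Houston: 284.40 ∈ [267.14, 416.25] ↔ index [81, 120].
81 + (284.40−267.14)·(120−81)/(416.25−267.14) = 81 + 17.26·39/149.11 ≈ 85.51, so AQI = 86.
Johannesburg: row 416.26–524.31 (AQI 121–180). (180−121)·(428.11−416.26)/(524.31−416.26) + 121 = 59·11.85/108.05 + 121 ≈ 127.47 → 127.
Ulaanbaatar 366.42: bracket 267.14–416.25 → index 81–120; slope 39/149.11, offset 99.28.
AQI = 81 + 39/149.11·99.28 ≈ 106.97 ⇒ 107.
AQIs: Houston=86, Johannesburg=127, Ulaanbaatar=107. Houston (86) − Johannesburg (127) = -41.

-41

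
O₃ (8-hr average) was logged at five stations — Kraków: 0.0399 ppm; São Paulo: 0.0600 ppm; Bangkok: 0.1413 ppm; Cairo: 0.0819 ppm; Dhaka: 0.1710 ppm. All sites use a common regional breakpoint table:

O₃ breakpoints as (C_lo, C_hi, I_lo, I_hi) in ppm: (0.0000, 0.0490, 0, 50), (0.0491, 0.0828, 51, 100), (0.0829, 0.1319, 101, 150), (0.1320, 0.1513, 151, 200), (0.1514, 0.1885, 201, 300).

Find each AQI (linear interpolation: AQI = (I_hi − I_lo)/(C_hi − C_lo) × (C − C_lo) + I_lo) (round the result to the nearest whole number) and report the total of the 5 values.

635

Kraków 0.0399: bracket 0.0000–0.0490 → index 0–50; slope 50/0.0490, offset 0.0399.
AQI = 0 + 50/0.0490·0.0399 ≈ 40.71 ⇒ 41.
São Paulo: 0.0600 lies in 0.0491–0.0828, so I_lo=51, I_hi=100, C_lo=0.0491, C_hi=0.0828.
(100−51)/(0.0828−0.0491) × (0.0600−0.0491) + 51 = 49/0.0337 × 0.0109 + 51 ≈ 66.85 → 67.
Bangkok: row 0.1320–0.1513 (AQI 151–200). (200−151)·(0.1413−0.1320)/(0.1513−0.1320) + 151 = 49·0.0093/0.0193 + 151 ≈ 174.61 → 175.
Cairo: 0.0819 lies in 0.0491–0.0828, so I_lo=51, I_hi=100, C_lo=0.0491, C_hi=0.0828.
(100−51)/(0.0828−0.0491) × (0.0819−0.0491) + 51 = 49/0.0337 × 0.0328 + 51 ≈ 98.69 → 99.
Dhaka 0.1710: bracket 0.1514–0.1885 → index 201–300; slope 99/0.0371, offset 0.0196.
AQI = 201 + 99/0.0371·0.0196 ≈ 253.30 ⇒ 253.
AQIs: Kraków=41, São Paulo=67, Bangkok=175, Cairo=99, Dhaka=253. Sum = 41 + 67 + 175 + 99 + 253 = 635.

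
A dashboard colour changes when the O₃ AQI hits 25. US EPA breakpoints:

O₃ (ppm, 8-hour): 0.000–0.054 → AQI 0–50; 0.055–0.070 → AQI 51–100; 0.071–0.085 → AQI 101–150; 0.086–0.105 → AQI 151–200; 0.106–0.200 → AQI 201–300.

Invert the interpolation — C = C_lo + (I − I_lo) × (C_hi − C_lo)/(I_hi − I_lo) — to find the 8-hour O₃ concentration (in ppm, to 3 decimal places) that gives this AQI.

0.027

AQI 25 lies in the 0–50 band, which corresponds to 0.000–0.054 ppm.
C = 0.000 + (25−0)×(0.054−0.000)/(50−0) = 0.000 + 25×0.054/50 ≈ 0.02700 ppm → 0.027 ppm to 3 dp.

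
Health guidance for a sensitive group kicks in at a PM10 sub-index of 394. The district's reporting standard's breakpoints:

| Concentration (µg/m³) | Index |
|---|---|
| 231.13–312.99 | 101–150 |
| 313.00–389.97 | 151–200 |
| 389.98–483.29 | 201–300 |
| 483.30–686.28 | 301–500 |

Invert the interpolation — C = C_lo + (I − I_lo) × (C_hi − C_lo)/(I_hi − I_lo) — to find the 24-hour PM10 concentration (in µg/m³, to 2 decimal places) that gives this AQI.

AQI 394 lies in the 301–500 band, which corresponds to 483.30–686.28 µg/m³.
C = 483.30 + (394−301)×(686.28−483.30)/(500−301) = 483.30 + 93×202.98/199 ≈ 578.1600 µg/m³ → 578.16 µg/m³ to 2 dp.

578.16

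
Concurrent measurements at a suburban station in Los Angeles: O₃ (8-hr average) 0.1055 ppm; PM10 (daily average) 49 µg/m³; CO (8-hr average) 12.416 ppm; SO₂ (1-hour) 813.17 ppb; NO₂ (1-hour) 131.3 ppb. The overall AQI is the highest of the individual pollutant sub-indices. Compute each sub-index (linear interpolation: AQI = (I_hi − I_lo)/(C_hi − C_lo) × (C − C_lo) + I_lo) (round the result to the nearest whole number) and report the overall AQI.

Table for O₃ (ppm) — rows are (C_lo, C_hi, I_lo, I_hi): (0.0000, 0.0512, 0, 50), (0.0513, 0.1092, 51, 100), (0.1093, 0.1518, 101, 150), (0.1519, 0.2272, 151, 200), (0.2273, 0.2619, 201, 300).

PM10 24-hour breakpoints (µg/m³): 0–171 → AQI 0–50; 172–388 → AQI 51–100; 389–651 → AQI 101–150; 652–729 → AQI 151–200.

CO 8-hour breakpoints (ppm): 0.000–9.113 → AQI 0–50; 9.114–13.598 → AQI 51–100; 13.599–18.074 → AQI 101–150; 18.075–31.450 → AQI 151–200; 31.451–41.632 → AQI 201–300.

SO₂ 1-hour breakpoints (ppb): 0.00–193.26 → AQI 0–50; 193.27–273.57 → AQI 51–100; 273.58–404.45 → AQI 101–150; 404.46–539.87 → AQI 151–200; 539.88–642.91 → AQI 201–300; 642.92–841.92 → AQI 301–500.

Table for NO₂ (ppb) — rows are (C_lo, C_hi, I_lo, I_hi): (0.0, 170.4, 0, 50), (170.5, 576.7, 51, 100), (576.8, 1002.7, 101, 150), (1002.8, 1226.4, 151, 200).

O₃: 0.1055 ∈ [0.0513, 0.1092] ↔ index [51, 100].
51 + (0.1055−0.0513)·(100−51)/(0.1092−0.0513) = 51 + 0.0542·49/0.0579 ≈ 96.87, so AQI = 97.
PM10 49: bracket 0–171 → index 0–50; slope 50/171, offset 49.
AQI = 0 + 50/171·49 ≈ 14.33 ⇒ 14.
CO: row 9.114–13.598 (AQI 51–100). (100−51)·(12.416−9.114)/(13.598−9.114) + 51 = 49·3.302/4.484 + 51 ≈ 87.08 → 87.
SO₂ 813.17: bracket 642.92–841.92 → index 301–500; slope 199/199.00, offset 170.25.
AQI = 301 + 199/199.00·170.25 ≈ 471.25 ⇒ 471.
NO₂: 131.3 ∈ [0.0, 170.4] ↔ index [0, 50].
0 + (131.3−0.0)·(50−0)/(170.4−0.0) = 0 + 131.3·50/170.4 ≈ 38.53, so AQI = 39.
Sub-indices: O₃→97, PM10→14, CO→87, SO₂→471, NO₂→39. Overall AQI = max = 471; dominant pollutant is SO₂.
AQI 471: Hazardous.

471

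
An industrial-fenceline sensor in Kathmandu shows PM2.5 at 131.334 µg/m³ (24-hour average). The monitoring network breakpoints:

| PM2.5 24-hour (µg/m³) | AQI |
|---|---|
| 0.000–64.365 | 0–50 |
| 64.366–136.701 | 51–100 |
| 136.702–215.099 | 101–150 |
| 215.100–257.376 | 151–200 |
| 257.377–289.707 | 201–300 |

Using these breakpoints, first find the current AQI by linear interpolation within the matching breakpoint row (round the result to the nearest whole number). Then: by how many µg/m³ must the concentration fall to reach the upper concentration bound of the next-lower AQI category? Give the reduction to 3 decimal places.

PM2.5: 131.334 lies in 64.366–136.701, so I_lo=51, I_hi=100, C_lo=64.366, C_hi=136.701.
(100−51)/(136.701−64.366) × (131.334−64.366) + 51 = 49/72.335 × 66.968 + 51 ≈ 96.36 → 96.
Current AQI 96 is in the Moderate range (51–100). The next-lower category tops out at AQI 50, whose upper concentration bound is 64.365 µg/m³.
Reduction needed = 131.334 − 64.365 = 66.969 µg/m³.

66.969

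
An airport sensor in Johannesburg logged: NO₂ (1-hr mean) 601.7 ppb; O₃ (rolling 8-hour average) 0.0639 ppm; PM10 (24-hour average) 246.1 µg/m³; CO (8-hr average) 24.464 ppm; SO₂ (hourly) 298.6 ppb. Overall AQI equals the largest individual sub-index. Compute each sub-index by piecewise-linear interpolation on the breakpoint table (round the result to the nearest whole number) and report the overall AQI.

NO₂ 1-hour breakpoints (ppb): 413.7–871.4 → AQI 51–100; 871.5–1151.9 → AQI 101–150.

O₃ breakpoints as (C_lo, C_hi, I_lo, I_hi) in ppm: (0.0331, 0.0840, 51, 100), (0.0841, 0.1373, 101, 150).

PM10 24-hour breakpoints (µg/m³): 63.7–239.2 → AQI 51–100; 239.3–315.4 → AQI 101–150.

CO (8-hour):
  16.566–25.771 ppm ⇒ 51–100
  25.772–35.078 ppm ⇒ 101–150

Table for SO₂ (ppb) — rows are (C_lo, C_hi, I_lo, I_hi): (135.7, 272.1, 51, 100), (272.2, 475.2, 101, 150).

107

NO₂: 601.7 lies in 413.7–871.4, so I_lo=51, I_hi=100, C_lo=413.7, C_hi=871.4.
(100−51)/(871.4−413.7) × (601.7−413.7) + 51 = 49/457.7 × 188.0 + 51 ≈ 71.13 → 71.
O₃ 0.0639: bracket 0.0331–0.0840 → index 51–100; slope 49/0.0509, offset 0.0308.
AQI = 51 + 49/0.0509·0.0308 ≈ 80.65 ⇒ 81.
PM10 246.1: bracket 239.3–315.4 → index 101–150; slope 49/76.1, offset 6.8.
AQI = 101 + 49/76.1·6.8 ≈ 105.38 ⇒ 105.
CO 24.464: bracket 16.566–25.771 → index 51–100; slope 49/9.205, offset 7.898.
AQI = 51 + 49/9.205·7.898 ≈ 93.04 ⇒ 93.
SO₂: row 272.2–475.2 (AQI 101–150). (150−101)·(298.6−272.2)/(475.2−272.2) + 101 = 49·26.4/203.0 + 101 ≈ 107.37 → 107.
Sub-indices: NO₂→71, O₃→81, PM10→105, CO→93, SO₂→107. Overall AQI = max = 107; dominant pollutant is SO₂.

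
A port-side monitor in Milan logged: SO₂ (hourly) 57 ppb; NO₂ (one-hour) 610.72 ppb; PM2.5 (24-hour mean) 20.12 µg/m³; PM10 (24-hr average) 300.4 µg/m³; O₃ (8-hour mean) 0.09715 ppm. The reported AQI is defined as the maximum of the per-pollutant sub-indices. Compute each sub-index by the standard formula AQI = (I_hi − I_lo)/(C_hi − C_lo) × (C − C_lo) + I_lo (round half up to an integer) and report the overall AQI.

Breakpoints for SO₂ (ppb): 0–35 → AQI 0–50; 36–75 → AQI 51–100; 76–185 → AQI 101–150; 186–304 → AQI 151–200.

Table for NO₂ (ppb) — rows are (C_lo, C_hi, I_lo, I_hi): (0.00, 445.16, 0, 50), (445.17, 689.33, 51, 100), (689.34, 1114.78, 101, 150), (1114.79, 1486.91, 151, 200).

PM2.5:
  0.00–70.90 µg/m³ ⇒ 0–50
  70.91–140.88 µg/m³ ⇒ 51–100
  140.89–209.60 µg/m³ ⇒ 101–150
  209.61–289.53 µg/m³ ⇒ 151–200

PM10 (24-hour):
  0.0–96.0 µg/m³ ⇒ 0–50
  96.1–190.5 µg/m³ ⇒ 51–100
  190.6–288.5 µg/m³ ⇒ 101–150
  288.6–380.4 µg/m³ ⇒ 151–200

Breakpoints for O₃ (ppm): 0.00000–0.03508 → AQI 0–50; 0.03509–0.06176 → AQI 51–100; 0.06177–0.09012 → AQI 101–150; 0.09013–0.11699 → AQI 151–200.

SO₂: 57 ∈ [36, 75] ↔ index [51, 100].
51 + (57−36)·(100−51)/(75−36) = 51 + 21·49/39 ≈ 77.38, so AQI = 77.
NO₂ 610.72: bracket 445.17–689.33 → index 51–100; slope 49/244.16, offset 165.55.
AQI = 51 + 49/244.16·165.55 ≈ 84.22 ⇒ 84.
PM2.5: 20.12 lies in 0.00–70.90, so I_lo=0, I_hi=50, C_lo=0.00, C_hi=70.90.
(50−0)/(70.90−0.00) × (20.12−0.00) + 0 = 50/70.90 × 20.12 + 0 ≈ 14.19 → 14.
PM10: row 288.6–380.4 (AQI 151–200). (200−151)·(300.4−288.6)/(380.4−288.6) + 151 = 49·11.8/91.8 + 151 ≈ 157.30 → 157.
O₃: row 0.09013–0.11699 (AQI 151–200). (200−151)·(0.09715−0.09013)/(0.11699−0.09013) + 151 = 49·0.00702/0.02686 + 151 ≈ 163.81 → 164.
Sub-indices: SO₂→77, NO₂→84, PM2.5→14, PM10→157, O₃→164. Overall AQI = max = 164; dominant pollutant is O₃.
AQI 164: Unhealthy.

164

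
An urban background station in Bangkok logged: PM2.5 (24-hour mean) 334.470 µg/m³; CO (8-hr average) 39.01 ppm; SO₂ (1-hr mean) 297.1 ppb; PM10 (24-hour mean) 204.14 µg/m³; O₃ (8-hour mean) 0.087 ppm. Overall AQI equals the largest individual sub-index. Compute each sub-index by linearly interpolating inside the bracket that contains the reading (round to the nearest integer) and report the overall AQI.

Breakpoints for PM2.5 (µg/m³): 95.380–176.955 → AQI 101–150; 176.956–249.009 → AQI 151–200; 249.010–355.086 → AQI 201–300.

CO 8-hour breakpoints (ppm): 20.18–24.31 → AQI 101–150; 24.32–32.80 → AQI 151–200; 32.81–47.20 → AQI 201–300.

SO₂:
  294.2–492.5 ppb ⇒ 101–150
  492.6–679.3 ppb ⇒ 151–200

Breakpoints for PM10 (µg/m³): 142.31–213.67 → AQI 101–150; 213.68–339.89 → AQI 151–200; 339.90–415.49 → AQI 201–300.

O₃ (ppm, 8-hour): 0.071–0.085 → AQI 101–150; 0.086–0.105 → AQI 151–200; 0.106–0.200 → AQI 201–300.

PM2.5: row 249.010–355.086 (AQI 201–300). (300−201)·(334.470−249.010)/(355.086−249.010) + 201 = 99·85.460/106.076 + 201 ≈ 280.76 → 281.
CO: 39.01 ∈ [32.81, 47.20] ↔ index [201, 300].
201 + (39.01−32.81)·(300−201)/(47.20−32.81) = 201 + 6.20·99/14.39 ≈ 243.65, so AQI = 244.
SO₂ 297.1: bracket 294.2–492.5 → index 101–150; slope 49/198.3, offset 2.9.
AQI = 101 + 49/198.3·2.9 ≈ 101.72 ⇒ 102.
PM10 204.14: bracket 142.31–213.67 → index 101–150; slope 49/71.36, offset 61.83.
AQI = 101 + 49/71.36·61.83 ≈ 143.46 ⇒ 143.
O₃: 0.087 lies in 0.086–0.105, so I_lo=151, I_hi=200, C_lo=0.086, C_hi=0.105.
(200−151)/(0.105−0.086) × (0.087−0.086) + 151 = 49/0.019 × 0.001 + 151 ≈ 153.58 → 154.
Sub-indices: PM2.5→281, CO→244, SO₂→102, PM10→143, O₃→154. Overall AQI = max = 281; dominant pollutant is PM2.5.

281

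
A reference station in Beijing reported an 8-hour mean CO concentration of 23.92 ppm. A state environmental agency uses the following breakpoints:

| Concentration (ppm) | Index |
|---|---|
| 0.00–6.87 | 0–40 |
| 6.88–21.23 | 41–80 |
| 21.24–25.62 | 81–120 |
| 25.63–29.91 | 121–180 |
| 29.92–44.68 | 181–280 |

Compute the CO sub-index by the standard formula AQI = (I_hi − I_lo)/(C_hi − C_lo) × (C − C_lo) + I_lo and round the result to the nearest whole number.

105

CO: row 21.24–25.62 (AQI 81–120). (120−81)·(23.92−21.24)/(25.62−21.24) + 81 = 39·2.68/4.38 + 81 ≈ 104.86 → 105.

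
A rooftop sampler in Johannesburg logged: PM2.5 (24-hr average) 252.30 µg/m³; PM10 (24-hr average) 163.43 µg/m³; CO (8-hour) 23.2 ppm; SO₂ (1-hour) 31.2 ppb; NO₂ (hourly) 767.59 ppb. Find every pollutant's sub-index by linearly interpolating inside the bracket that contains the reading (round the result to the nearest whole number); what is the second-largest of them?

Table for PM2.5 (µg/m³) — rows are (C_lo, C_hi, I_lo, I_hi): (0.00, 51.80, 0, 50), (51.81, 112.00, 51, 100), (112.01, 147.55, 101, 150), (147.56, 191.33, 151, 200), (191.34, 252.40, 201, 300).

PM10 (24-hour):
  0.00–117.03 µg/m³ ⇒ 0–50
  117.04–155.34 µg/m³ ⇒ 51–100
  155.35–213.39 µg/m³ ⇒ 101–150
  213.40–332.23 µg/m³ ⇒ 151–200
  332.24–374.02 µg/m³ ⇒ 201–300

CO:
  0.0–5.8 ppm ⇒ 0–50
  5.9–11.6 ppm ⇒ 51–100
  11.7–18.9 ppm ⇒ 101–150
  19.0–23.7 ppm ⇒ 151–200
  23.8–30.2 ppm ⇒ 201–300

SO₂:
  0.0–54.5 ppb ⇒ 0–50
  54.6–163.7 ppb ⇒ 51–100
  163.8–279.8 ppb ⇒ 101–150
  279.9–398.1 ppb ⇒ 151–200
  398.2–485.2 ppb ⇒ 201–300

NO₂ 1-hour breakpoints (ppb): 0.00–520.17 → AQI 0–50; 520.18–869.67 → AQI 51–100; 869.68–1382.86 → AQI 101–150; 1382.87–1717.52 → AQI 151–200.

PM2.5: row 191.34–252.40 (AQI 201–300). (300−201)·(252.30−191.34)/(252.40−191.34) + 201 = 99·60.96/61.06 + 201 ≈ 299.84 → 300.
PM10: 163.43 ∈ [155.35, 213.39] ↔ index [101, 150].
101 + (163.43−155.35)·(150−101)/(213.39−155.35) = 101 + 8.08·49/58.04 ≈ 107.82, so AQI = 108.
CO: 23.2 lies in 19.0–23.7, so I_lo=151, I_hi=200, C_lo=19.0, C_hi=23.7.
(200−151)/(23.7−19.0) × (23.2−19.0) + 151 = 49/4.7 × 4.2 + 151 ≈ 194.79 → 195.
SO₂: 31.2 lies in 0.0–54.5, so I_lo=0, I_hi=50, C_lo=0.0, C_hi=54.5.
(50−0)/(54.5−0.0) × (31.2−0.0) + 0 = 50/54.5 × 31.2 + 0 ≈ 28.62 → 29.
NO₂: 767.59 lies in 520.18–869.67, so I_lo=51, I_hi=100, C_lo=520.18, C_hi=869.67.
(100−51)/(869.67−520.18) × (767.59−520.18) + 51 = 49/349.49 × 247.41 + 51 ≈ 85.69 → 86.
Sub-indices: PM2.5→300, PM10→108, CO→195, SO₂→29, NO₂→86. Ranked high→low: 300, 195, 108, 86, 29. Second-highest sub-index = 195.

195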